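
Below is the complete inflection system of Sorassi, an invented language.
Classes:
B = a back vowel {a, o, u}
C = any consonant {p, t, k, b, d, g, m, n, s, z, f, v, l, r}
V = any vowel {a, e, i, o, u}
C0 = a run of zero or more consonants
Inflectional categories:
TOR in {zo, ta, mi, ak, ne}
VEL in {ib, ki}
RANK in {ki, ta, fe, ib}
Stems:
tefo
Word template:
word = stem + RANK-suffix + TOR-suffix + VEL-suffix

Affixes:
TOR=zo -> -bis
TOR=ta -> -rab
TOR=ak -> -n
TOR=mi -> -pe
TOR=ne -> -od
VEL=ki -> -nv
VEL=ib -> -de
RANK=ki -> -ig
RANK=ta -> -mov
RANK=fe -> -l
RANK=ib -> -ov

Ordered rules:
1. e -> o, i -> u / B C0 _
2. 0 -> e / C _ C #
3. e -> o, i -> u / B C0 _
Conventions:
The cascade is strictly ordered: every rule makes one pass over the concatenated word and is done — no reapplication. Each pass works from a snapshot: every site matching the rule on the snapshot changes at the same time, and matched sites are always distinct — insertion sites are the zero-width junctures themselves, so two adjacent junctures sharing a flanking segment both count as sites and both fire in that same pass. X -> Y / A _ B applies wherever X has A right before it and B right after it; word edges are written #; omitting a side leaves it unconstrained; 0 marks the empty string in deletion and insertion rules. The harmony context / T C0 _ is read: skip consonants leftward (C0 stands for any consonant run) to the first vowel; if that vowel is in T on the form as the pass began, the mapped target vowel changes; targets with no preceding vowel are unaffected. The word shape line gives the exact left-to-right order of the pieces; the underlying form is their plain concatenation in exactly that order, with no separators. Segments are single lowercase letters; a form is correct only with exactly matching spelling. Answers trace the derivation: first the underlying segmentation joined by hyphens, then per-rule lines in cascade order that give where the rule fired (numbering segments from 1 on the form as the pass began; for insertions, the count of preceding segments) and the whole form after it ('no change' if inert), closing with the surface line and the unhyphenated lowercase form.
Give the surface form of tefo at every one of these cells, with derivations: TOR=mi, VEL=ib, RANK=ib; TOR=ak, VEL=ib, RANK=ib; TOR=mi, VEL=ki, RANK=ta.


cell TOR=mi, VEL=ib, RANK=ib:
underlying: tefo-ov-pe-de
1. e -> o, i -> u / B C0 _: fires at position(s) 8: tefoovpode
2. 0 -> e / C _ C #: no change
3. e -> o, i -> u / B C0 _: fires at position(s) 10: tefoovpodo
surface: tefoovpodo

cell TOR=ak, VEL=ib, RANK=ib:
underlying: tefo-ov-n-de
1. e -> o, i -> u / B C0 _: fires at position(s) 9: tefoovndo
2. 0 -> e / C _ C #: no change
3. e -> o, i -> u / B C0 _: no change
surface: tefoovndo

cell TOR=mi, VEL=ki, RANK=ta:
underlying: tefo-mov-pe-nv
1. e -> o, i -> u / B C0 _: fires at position(s) 9: tefomovponv
2. 0 -> e / C _ C #: inserts after position(s) 10: tefomovponev
3. e -> o, i -> u / B C0 _: fires at position(s) 11: tefomovponov
surface: tefomovponov


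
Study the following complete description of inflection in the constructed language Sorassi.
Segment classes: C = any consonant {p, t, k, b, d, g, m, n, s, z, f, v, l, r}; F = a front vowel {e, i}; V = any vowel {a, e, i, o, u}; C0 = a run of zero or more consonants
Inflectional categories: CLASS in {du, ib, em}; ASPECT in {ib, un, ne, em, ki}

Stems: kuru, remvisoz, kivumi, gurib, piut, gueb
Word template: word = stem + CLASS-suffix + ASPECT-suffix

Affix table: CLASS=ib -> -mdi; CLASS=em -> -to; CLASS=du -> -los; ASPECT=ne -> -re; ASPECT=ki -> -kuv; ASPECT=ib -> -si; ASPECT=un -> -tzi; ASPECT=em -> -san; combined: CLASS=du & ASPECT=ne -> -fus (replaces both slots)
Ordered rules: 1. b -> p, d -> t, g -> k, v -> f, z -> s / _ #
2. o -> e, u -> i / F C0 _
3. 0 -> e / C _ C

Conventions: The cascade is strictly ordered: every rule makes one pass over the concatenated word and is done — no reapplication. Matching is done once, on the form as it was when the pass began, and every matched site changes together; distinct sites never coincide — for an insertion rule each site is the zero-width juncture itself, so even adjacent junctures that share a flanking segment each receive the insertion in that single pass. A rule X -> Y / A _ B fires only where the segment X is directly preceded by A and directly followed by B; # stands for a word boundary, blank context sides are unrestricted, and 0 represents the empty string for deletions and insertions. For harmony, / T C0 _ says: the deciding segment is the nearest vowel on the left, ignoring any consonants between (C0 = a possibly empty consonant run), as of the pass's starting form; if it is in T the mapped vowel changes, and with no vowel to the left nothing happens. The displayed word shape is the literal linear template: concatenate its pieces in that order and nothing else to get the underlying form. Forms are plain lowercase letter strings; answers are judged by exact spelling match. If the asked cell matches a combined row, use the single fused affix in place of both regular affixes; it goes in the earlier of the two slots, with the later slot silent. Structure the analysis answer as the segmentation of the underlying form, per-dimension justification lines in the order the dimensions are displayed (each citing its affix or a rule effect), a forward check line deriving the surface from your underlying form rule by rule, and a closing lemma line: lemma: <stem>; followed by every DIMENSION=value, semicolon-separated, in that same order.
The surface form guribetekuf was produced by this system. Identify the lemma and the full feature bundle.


underlying: gurib-to-kuv
CLASS=em - signalled by the affix -to
ASPECT=ki - signalled by the affix -kuv
check: guribtokuv -> guribtokuf -> guribtekuf -> guribetekuf
lemma: gurib; CLASS=em; ASPECT=ki


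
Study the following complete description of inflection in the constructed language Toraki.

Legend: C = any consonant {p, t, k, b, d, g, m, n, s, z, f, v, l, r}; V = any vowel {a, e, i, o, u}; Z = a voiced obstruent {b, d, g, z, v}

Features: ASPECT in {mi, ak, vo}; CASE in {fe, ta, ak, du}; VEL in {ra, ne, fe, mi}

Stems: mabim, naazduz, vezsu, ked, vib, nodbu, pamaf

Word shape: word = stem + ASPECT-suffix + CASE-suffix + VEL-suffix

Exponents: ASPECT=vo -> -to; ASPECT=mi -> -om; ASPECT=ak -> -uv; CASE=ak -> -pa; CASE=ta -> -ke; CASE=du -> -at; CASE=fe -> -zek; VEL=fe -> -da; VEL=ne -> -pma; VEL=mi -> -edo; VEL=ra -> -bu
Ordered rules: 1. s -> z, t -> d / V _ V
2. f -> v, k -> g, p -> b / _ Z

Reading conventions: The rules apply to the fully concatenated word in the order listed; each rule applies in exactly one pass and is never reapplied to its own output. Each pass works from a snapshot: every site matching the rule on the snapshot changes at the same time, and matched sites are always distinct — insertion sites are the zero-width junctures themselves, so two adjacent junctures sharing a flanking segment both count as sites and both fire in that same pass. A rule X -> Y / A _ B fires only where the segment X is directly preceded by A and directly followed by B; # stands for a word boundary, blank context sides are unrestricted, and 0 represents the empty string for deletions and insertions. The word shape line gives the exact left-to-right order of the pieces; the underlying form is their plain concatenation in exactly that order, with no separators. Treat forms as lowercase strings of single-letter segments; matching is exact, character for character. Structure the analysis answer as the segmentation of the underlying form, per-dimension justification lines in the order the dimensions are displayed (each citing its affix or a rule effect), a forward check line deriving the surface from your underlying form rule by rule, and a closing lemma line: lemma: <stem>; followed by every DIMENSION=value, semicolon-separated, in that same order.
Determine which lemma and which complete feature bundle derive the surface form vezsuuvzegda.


underlying: vezsu-uv-zek-da
ASPECT=ak - signalled by the affix -uv
CASE=fe - signalled by the affix -zek
VEL=fe - signalled by the affix -da
check: vezsuuvzekda -> vezsuuvzekda -> vezsuuvzegda
lemma: vezsu; ASPECT=ak; CASE=fe; VEL=fe


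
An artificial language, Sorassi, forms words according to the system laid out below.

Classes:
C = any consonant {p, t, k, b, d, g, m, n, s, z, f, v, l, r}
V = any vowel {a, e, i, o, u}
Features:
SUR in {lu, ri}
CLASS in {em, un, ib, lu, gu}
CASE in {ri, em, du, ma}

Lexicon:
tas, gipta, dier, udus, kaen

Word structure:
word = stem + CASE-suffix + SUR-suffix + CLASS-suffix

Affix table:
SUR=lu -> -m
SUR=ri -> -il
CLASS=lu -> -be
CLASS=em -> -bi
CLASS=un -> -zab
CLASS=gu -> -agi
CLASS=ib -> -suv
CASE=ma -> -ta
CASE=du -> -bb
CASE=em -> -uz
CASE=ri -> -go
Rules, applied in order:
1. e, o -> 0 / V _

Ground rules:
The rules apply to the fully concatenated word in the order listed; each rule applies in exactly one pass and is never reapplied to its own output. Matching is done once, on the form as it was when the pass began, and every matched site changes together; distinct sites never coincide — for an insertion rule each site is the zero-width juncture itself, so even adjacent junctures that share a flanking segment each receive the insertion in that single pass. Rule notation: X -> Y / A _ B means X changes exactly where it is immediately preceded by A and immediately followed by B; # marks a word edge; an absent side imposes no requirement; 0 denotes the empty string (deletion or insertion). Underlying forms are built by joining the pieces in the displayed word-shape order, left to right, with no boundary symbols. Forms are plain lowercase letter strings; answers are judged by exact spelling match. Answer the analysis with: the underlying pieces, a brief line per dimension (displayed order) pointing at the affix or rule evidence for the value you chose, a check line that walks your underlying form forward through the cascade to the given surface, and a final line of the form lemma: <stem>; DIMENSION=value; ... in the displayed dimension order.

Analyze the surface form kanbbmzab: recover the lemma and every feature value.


underlying: kaen-bb-m-zab
SUR=lu - signalled by the affix -m
CLASS=un - signalled by the affix -zab
CASE=du - signalled by the affix -bb
check: kaenbbmzab -> kanbbmzab
lemma: kaen; SUR=lu; CLASS=un; CASE=du


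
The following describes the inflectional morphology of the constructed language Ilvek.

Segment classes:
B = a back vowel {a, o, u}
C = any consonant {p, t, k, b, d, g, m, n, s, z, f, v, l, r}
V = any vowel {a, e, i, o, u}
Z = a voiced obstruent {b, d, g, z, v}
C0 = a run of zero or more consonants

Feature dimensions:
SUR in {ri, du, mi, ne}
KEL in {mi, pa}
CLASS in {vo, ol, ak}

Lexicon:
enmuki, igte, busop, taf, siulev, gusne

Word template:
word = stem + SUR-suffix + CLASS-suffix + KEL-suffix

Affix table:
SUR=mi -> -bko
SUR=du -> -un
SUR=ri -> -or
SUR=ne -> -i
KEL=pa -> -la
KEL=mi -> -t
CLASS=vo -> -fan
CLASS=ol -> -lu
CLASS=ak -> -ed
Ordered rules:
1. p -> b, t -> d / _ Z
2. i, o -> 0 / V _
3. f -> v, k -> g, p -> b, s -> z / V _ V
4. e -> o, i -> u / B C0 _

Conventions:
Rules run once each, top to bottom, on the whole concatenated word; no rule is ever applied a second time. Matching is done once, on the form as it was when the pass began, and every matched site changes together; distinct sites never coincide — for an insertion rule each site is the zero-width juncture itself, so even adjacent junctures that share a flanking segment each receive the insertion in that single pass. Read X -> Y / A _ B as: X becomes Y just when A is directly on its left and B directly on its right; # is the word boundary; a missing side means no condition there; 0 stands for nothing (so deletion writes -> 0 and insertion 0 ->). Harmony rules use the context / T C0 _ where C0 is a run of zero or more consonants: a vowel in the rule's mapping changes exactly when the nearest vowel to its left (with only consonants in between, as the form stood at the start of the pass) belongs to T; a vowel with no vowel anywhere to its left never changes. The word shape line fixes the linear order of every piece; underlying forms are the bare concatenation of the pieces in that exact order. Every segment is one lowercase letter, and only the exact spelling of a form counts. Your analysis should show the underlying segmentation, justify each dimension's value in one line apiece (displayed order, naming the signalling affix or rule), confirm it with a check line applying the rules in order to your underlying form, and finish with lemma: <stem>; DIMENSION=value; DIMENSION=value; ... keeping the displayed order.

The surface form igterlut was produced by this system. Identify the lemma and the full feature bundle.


underlying: igte-or-lu-t
SUR=ri - signalled by the affix -or
KEL=mi - signalled by the affix -t
CLASS=ol - signalled by the affix -lu
check: igteorlut -> igteorlut -> igterlut -> igterlut -> igterlut
lemma: igte; SUR=ri; KEL=mi; CLASS=ol


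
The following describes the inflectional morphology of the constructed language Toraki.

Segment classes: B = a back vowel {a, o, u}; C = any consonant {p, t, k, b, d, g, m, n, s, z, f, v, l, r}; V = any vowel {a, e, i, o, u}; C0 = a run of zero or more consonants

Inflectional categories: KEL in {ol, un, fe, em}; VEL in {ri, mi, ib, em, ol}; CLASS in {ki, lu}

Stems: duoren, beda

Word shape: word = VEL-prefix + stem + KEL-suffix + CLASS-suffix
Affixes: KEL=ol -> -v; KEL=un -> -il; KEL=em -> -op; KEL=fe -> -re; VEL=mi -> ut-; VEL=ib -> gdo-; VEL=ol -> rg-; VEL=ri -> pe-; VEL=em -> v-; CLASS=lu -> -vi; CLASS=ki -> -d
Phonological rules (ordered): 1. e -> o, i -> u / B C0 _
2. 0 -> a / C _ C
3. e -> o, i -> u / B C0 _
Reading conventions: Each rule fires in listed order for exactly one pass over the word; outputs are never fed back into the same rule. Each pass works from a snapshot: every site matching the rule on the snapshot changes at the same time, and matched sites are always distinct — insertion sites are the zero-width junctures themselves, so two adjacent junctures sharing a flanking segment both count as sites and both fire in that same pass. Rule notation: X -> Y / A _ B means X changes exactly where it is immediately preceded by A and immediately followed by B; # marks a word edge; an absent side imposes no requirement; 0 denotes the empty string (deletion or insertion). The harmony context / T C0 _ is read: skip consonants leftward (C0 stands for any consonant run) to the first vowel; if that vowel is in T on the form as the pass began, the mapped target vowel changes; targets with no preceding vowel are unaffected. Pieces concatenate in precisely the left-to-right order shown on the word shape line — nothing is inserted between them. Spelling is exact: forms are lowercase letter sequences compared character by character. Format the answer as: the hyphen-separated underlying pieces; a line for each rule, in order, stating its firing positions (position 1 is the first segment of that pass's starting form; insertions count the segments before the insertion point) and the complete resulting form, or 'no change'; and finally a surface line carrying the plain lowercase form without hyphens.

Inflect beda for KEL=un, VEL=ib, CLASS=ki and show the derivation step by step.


underlying: gdo-beda-il-d
1. e -> o, i -> u / B C0 _: fires at position(s) 5, 8: gdobodauld
2. 0 -> a / C _ C: inserts after position(s) 1, 9: gadobodaulad
3. e -> o, i -> u / B C0 _: no change
surface: gadobodaulad


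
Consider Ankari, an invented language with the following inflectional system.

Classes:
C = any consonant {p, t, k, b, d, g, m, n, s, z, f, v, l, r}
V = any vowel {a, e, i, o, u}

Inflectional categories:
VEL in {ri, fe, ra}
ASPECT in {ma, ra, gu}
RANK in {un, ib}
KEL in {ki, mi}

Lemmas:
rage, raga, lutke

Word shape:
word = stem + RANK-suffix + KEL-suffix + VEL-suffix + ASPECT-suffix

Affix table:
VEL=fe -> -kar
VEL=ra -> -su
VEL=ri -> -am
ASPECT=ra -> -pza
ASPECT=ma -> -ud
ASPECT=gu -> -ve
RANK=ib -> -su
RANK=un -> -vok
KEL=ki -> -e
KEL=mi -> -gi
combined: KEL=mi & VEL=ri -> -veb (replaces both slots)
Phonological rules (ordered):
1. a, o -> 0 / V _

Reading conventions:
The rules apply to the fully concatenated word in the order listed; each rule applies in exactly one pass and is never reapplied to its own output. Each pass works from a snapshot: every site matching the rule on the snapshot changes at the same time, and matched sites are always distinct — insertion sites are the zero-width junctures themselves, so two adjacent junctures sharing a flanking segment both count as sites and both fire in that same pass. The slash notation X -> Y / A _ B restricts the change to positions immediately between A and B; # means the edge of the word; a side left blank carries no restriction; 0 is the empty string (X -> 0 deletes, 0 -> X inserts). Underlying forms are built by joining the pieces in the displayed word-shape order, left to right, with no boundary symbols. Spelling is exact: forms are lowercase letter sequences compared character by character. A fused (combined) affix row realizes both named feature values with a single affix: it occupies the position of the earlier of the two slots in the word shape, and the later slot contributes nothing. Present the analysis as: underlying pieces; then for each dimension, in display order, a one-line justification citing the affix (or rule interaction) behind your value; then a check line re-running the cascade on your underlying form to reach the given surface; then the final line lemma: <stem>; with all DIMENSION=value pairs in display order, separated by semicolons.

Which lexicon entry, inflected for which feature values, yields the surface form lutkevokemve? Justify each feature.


underlying: lutke-vok-e-am-ve
VEL=ri - signalled by the affix -am
ASPECT=gu - signalled by the affix -ve
RANK=un - signalled by the affix -vok
KEL=ki - signalled by the affix -e
check: lutkevokeamve -> lutkevokemve
lemma: lutke; VEL=ri; ASPECT=gu; RANK=un; KEL=ki


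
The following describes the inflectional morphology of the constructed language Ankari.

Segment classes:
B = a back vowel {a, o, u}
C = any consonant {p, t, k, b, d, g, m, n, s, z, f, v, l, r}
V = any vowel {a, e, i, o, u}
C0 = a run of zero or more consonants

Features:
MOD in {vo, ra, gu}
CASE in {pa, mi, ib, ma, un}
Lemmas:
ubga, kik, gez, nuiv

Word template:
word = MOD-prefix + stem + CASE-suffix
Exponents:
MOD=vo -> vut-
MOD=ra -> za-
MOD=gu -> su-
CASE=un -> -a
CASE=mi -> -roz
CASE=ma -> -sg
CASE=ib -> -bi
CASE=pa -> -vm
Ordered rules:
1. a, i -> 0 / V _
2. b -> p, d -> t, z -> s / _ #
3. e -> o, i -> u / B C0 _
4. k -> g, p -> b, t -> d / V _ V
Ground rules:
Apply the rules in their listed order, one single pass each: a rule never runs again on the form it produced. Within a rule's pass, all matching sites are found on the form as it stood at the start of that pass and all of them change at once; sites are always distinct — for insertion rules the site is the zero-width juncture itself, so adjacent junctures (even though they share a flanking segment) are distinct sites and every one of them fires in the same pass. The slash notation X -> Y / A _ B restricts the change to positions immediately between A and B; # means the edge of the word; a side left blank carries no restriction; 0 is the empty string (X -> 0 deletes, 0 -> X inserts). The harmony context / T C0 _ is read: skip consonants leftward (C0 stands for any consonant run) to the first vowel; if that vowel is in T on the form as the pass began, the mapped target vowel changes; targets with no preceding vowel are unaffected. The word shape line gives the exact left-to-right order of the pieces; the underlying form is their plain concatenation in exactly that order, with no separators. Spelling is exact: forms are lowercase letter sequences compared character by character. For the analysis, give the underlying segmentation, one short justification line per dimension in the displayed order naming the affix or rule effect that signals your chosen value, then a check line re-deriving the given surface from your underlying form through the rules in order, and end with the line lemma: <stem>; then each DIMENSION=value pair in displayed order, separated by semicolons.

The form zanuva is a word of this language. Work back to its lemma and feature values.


underlying: za-nuiv-a
MOD=ra - signalled by the affix za-
CASE=un - signalled by the affix -a
check: zanuiva -> zanuva -> zanuva -> zanuva -> zanuva
lemma: nuiv; MOD=ra; CASE=un


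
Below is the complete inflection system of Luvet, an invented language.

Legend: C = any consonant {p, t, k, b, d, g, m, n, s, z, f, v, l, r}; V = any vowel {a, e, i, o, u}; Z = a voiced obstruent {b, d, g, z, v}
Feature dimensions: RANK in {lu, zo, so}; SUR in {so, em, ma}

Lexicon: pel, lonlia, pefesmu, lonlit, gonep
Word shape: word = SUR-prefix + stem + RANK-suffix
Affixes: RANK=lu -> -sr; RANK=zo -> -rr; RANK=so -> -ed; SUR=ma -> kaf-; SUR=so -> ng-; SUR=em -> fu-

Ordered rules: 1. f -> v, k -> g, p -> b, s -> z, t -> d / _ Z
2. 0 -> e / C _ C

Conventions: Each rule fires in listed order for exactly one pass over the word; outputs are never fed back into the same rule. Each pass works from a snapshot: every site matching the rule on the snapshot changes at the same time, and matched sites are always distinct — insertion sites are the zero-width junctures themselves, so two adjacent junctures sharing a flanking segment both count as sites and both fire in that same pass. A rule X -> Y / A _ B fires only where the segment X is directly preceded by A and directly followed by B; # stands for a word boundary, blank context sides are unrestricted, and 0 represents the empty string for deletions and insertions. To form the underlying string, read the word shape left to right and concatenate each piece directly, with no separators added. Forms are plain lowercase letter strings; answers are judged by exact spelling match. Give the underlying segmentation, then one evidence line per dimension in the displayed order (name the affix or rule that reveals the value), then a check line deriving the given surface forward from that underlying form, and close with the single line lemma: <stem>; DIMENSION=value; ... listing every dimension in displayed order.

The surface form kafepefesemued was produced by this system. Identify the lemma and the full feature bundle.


underlying: kaf-pefesmu-ed
RANK=so - signalled by the affix -ed
SUR=ma - signalled by the affix kaf-
check: kafpefesmued -> kafpefesmued -> kafepefesemued
lemma: pefesmu; RANK=so; SUR=ma


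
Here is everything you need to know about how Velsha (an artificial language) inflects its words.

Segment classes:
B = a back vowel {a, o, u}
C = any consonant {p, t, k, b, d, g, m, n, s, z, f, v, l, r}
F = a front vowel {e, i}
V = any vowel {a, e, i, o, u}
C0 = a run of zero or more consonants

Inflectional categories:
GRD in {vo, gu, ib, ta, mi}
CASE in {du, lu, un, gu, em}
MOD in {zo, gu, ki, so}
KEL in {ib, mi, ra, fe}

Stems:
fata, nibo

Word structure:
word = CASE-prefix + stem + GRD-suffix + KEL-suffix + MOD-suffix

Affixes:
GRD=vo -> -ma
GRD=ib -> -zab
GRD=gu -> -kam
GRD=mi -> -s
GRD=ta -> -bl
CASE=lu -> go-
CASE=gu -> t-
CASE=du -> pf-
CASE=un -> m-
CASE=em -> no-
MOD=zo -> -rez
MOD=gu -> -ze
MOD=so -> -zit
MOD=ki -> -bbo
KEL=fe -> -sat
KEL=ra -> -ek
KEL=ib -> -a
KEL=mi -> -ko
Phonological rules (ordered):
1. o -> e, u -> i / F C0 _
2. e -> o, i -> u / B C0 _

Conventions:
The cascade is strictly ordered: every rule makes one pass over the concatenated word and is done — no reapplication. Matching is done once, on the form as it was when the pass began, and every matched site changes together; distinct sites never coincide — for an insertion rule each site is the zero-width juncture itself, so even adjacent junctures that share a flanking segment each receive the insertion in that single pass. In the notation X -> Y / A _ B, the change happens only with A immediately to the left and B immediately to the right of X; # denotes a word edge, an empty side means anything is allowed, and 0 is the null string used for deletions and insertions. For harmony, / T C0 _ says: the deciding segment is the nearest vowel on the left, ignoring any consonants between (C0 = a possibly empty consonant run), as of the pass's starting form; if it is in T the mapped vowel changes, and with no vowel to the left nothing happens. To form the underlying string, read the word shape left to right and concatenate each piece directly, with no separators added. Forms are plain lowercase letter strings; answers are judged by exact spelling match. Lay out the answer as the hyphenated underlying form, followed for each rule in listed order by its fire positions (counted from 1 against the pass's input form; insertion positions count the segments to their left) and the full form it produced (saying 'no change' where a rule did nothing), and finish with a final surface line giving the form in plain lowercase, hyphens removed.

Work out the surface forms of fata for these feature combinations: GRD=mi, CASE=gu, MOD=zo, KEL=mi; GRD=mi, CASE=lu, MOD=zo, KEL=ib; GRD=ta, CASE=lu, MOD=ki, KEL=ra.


cell GRD=mi, CASE=gu, MOD=zo, KEL=mi:
underlying: t-fata-s-ko-rez
1. o -> e, u -> i / F C0 _: no change
2. e -> o, i -> u / B C0 _: fires at position(s) 10: tfataskoroz
surface: tfataskoroz

cell GRD=mi, CASE=lu, MOD=zo, KEL=ib:
underlying: go-fata-s-a-rez
1. o -> e, u -> i / F C0 _: no change
2. e -> o, i -> u / B C0 _: fires at position(s) 10: gofatasaroz
surface: gofatasaroz

cell GRD=ta, CASE=lu, MOD=ki, KEL=ra:
underlying: go-fata-bl-ek-bbo
1. o -> e, u -> i / F C0 _: fires at position(s) 13: gofatablekbbe
2. e -> o, i -> u / B C0 _: fires at position(s) 9: gofatablokbbe
surface: gofatablokbbe


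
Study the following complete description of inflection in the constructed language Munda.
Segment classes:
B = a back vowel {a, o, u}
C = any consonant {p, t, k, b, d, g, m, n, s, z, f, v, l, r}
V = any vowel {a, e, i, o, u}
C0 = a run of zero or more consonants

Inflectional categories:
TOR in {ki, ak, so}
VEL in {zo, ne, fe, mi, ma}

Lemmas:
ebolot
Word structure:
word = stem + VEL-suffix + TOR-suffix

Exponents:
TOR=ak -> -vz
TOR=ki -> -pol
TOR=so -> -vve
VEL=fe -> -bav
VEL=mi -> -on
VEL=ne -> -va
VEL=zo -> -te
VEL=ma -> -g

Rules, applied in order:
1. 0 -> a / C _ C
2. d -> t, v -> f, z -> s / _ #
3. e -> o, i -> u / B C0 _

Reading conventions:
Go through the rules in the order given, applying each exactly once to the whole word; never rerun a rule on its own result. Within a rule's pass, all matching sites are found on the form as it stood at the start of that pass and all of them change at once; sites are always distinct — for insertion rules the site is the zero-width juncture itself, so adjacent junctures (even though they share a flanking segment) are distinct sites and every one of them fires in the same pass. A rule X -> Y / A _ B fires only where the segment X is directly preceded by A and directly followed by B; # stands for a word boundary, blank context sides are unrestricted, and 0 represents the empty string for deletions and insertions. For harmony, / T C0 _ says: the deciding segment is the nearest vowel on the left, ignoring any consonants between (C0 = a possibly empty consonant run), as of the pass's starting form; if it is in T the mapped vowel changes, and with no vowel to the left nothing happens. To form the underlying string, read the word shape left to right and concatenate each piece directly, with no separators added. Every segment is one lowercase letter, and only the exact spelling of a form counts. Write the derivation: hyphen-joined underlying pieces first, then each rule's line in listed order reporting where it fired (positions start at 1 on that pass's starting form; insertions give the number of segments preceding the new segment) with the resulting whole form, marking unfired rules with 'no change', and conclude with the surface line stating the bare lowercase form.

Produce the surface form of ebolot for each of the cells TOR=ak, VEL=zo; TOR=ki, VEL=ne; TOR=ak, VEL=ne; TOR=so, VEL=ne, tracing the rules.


cell TOR=ak, VEL=zo:
underlying: ebolot-te-vz
1. 0 -> a / C _ C: inserts after position(s) 6, 9: ebolotatevaz
2. d -> t, v -> f, z -> s / _ #: fires at position(s) 12: ebolotatevas
3. e -> o, i -> u / B C0 _: fires at position(s) 9: ebolotatovas
surface: ebolotatovas

cell TOR=ki, VEL=ne:
underlying: ebolot-va-pol
1. 0 -> a / C _ C: inserts after position(s) 6: ebolotavapol
2. d -> t, v -> f, z -> s / _ #: no change
3. e -> o, i -> u / B C0 _: no change
surface: ebolotavapol

cell TOR=ak, VEL=ne:
underlying: ebolot-va-vz
1. 0 -> a / C _ C: inserts after position(s) 6, 9: ebolotavavaz
2. d -> t, v -> f, z -> s / _ #: fires at position(s) 12: ebolotavavas
3. e -> o, i -> u / B C0 _: no change
surface: ebolotavavas

cell TOR=so, VEL=ne:
underlying: ebolot-va-vve
1. 0 -> a / C _ C: inserts after position(s) 6, 9: ebolotavavave
2. d -> t, v -> f, z -> s / _ #: no change
3. e -> o, i -> u / B C0 _: fires at position(s) 13: ebolotavavavo
surface: ebolotavavavo


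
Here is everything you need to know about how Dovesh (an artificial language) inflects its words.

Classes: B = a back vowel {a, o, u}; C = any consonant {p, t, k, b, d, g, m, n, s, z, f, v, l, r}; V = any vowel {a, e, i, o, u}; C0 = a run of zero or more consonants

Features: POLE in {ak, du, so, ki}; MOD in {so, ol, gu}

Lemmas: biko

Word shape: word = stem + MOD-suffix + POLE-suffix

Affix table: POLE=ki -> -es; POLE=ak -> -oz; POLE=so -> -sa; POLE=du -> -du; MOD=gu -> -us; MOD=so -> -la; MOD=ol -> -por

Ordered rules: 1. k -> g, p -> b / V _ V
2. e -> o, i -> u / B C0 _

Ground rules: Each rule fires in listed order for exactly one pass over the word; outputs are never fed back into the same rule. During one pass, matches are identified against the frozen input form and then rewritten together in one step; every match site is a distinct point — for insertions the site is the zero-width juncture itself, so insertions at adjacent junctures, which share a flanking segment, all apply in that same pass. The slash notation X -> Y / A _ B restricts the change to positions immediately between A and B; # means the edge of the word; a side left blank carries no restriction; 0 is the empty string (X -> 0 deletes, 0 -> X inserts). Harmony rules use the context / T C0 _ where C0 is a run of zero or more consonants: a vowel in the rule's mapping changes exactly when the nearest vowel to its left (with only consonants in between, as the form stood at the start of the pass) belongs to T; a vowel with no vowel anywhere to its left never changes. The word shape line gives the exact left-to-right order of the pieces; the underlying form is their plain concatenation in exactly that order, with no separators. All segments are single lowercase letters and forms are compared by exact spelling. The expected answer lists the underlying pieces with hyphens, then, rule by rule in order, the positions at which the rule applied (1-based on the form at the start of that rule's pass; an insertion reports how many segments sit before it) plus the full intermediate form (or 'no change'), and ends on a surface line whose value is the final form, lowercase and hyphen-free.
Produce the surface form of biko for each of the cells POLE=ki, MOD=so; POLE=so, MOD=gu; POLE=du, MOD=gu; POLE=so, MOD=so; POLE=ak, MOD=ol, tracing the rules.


cell POLE=ki, MOD=so:
underlying: biko-la-es
1. k -> g, p -> b / V _ V: fires at position(s) 3: bigolaes
2. e -> o, i -> u / B C0 _: fires at position(s) 7: bigolaos
surface: bigolaos

cell POLE=so, MOD=gu:
underlying: biko-us-sa
1. k -> g, p -> b / V _ V: fires at position(s) 3: bigoussa
2. e -> o, i -> u / B C0 _: no change
surface: bigoussa

cell POLE=du, MOD=gu:
underlying: biko-us-du
1. k -> g, p -> b / V _ V: fires at position(s) 3: bigousdu
2. e -> o, i -> u / B C0 _: no change
surface: bigousdu

cell POLE=so, MOD=so:
underlying: biko-la-sa
1. k -> g, p -> b / V _ V: fires at position(s) 3: bigolasa
2. e -> o, i -> u / B C0 _: no change
surface: bigolasa

cell POLE=ak, MOD=ol:
underlying: biko-por-oz
1. k -> g, p -> b / V _ V: fires at position(s) 3, 5: bigoboroz
2. e -> o, i -> u / B C0 _: no change
surface: bigoboroz


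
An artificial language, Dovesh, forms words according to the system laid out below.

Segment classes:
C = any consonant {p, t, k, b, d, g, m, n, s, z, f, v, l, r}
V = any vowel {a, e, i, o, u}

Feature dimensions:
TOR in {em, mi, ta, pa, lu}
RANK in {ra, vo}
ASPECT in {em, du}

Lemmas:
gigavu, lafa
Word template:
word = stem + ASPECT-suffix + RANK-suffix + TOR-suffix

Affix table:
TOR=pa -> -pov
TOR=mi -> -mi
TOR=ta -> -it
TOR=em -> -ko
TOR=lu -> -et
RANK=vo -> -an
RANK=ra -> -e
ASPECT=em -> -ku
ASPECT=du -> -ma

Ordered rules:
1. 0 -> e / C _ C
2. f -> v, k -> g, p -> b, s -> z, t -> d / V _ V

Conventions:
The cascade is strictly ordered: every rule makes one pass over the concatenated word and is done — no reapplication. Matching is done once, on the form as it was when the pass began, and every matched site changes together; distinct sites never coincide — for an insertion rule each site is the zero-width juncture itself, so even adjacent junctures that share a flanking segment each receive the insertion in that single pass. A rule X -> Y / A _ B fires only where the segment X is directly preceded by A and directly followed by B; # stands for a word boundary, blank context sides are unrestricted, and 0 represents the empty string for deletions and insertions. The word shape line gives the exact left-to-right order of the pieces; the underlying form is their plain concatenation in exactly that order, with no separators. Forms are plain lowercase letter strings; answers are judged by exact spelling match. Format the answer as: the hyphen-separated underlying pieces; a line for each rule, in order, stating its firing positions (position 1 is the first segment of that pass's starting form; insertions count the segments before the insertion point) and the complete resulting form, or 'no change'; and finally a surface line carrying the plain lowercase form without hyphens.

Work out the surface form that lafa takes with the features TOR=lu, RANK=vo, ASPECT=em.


underlying: lafa-ku-an-et
1. 0 -> e / C _ C: no change
2. f -> v, k -> g, p -> b, s -> z, t -> d / V _ V: fires at position(s) 3, 5: lavaguanet
surface: lavaguanet


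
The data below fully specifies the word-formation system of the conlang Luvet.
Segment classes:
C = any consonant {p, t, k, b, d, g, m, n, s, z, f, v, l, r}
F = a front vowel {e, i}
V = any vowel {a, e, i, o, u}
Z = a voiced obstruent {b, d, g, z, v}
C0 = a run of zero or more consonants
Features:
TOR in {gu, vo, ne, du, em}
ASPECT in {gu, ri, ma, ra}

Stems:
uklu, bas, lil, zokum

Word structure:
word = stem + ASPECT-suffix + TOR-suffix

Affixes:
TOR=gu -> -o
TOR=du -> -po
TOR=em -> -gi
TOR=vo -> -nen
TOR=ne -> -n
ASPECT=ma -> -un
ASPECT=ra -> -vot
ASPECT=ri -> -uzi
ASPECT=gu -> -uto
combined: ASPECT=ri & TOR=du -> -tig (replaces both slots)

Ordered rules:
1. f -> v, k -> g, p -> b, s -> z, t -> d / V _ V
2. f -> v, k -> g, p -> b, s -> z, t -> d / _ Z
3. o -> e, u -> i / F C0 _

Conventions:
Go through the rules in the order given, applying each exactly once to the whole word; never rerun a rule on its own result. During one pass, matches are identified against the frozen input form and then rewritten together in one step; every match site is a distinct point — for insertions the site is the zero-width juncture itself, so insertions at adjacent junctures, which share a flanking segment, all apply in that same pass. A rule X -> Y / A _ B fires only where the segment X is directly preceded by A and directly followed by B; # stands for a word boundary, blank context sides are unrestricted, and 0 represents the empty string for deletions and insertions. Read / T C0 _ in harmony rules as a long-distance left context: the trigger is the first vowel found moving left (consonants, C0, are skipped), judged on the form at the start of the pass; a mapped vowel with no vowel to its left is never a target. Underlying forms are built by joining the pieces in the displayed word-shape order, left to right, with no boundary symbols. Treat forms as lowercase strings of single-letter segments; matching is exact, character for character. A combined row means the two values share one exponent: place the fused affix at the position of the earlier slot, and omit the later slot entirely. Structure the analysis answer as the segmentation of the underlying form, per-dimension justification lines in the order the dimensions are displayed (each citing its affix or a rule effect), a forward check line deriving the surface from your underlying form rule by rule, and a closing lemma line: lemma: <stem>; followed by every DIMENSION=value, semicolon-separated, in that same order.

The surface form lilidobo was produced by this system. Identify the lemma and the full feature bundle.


underlying: lil-uto-po
TOR=du - signalled by the affix -po
ASPECT=gu - signalled by the affix -uto
check: lilutopo -> liludobo -> liludobo -> lilidobo
lemma: lil; TOR=du; ASPECT=gu


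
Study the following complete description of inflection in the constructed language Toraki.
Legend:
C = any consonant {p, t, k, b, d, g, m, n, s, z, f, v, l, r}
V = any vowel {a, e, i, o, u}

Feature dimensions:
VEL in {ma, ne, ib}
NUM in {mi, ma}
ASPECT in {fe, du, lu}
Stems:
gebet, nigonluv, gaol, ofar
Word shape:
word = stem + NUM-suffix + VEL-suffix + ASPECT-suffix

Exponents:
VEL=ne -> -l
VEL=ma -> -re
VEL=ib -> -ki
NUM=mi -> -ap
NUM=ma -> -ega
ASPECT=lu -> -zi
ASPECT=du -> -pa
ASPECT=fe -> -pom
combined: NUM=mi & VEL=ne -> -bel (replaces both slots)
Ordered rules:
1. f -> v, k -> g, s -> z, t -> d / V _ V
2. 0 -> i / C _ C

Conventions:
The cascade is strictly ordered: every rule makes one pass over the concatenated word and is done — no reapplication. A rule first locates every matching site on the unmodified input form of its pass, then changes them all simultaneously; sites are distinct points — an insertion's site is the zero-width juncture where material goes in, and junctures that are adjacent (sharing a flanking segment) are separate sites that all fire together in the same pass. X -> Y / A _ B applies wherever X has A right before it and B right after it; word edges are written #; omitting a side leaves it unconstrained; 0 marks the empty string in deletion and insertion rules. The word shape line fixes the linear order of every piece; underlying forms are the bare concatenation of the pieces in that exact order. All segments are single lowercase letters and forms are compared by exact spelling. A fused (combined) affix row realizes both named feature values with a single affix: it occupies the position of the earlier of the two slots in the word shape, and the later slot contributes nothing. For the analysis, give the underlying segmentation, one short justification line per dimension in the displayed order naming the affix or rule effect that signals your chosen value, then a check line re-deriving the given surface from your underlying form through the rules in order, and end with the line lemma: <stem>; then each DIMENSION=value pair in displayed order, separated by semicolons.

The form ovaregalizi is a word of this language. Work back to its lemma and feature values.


underlying: ofar-ega-l-zi
VEL=ne - signalled by the affix -l
NUM=ma - signalled by the affix -ega
ASPECT=lu - signalled by the affix -zi
check: ofaregalzi -> ovaregalzi -> ovaregalizi
lemma: ofar; VEL=ne; NUM=ma; ASPECT=lu


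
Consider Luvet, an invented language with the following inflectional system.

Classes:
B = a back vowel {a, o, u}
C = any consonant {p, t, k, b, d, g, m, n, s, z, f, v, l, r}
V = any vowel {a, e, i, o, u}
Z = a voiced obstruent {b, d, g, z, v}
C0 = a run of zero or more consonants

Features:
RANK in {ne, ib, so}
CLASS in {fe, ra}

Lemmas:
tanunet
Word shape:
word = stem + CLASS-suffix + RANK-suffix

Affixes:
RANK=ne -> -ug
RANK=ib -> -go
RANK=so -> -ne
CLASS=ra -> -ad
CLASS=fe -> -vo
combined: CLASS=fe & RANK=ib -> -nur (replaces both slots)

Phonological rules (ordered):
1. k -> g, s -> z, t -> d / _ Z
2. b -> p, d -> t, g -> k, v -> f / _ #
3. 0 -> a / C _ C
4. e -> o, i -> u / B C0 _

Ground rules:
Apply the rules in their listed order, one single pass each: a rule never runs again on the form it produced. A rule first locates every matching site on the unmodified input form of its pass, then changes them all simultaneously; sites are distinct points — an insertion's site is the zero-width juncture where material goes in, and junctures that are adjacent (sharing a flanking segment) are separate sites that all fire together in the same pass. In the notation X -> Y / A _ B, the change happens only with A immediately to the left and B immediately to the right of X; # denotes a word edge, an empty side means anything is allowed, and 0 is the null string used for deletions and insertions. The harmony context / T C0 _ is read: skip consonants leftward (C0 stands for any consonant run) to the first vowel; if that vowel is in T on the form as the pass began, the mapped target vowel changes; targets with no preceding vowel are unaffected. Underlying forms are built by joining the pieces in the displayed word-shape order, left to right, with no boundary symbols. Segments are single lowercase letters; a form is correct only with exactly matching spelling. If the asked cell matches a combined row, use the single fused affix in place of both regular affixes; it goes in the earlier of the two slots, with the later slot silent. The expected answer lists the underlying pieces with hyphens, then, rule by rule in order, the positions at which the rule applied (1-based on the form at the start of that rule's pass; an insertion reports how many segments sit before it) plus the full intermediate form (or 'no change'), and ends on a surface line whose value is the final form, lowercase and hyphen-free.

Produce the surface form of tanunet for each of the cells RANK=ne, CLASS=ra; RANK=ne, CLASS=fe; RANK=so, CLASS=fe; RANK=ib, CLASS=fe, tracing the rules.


cell RANK=ne, CLASS=ra:
underlying: tanunet-ad-ug
1. k -> g, s -> z, t -> d / _ Z: no change
2. b -> p, d -> t, g -> k, v -> f / _ #: fires at position(s) 11: tanunetaduk
3. 0 -> a / C _ C: no change
4. e -> o, i -> u / B C0 _: fires at position(s) 6: tanunotaduk
surface: tanunotaduk

cell RANK=ne, CLASS=fe:
underlying: tanunet-vo-ug
1. k -> g, s -> z, t -> d / _ Z: fires at position(s) 7: tanunedvoug
2. b -> p, d -> t, g -> k, v -> f / _ #: fires at position(s) 11: tanunedvouk
3. 0 -> a / C _ C: inserts after position(s) 7: tanunedavouk
4. e -> o, i -> u / B C0 _: fires at position(s) 6: tanunodavouk
surface: tanunodavouk

cell RANK=so, CLASS=fe:
underlying: tanunet-vo-ne
1. k -> g, s -> z, t -> d / _ Z: fires at position(s) 7: tanunedvone
2. b -> p, d -> t, g -> k, v -> f / _ #: no change
3. 0 -> a / C _ C: inserts after position(s) 7: tanunedavone
4. e -> o, i -> u / B C0 _: fires at position(s) 6, 12: tanunodavono
surface: tanunodavono

cell RANK=ib, CLASS=fe:
underlying: tanunet-nur
1. k -> g, s -> z, t -> d / _ Z: no change
2. b -> p, d -> t, g -> k, v -> f / _ #: no change
3. 0 -> a / C _ C: inserts after position(s) 7: tanunetanur
4. e -> o, i -> u / B C0 _: fires at position(s) 6: tanunotanur
surface: tanunotanur
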